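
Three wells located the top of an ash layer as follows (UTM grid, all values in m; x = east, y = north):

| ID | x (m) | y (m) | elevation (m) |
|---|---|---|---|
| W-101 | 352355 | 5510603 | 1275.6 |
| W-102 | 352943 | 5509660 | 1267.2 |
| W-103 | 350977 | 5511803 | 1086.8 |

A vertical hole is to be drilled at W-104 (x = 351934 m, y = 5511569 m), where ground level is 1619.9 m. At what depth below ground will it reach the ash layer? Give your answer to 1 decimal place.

Let the plane be z = a·x + b·y + c.
W-102−W-101: 588a − 943b = −8.4;  W-103−W-101: −1378a + 1200b = −188.8.
Solving gives a = 0.316775504, b = 0.206430537.
Then c = 1275.6 − a·352355 − b·5510603 = −1247898.57.
At (351934, 5511569): z_contact = 111484.07 + 1137756.15 − 1247898.57 = 1341.65 m.
Depth below ground = 1619.9 − 1341.65 = 278.3 m.

278.3 m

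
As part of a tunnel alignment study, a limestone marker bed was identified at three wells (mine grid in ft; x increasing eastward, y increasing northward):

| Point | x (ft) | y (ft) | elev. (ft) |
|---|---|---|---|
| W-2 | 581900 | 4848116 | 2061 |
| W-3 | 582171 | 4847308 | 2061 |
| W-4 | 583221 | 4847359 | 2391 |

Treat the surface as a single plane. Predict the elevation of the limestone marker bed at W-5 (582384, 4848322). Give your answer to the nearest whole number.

Let the plane be z = a·x + b·y + c.
W-3−W-2: 271a − 808b = 0;  W-4−W-2: 1321a − 757b = 330.
Solving gives a = 0.30924786, b = 0.10372051.
Then c = 2061 − a·581900 − b·4848116 = −680739.38.
At (582384, 4848322): z = 180101.0 + 502870.4 − 680739.38 = 2232.0 ft.

2232 ft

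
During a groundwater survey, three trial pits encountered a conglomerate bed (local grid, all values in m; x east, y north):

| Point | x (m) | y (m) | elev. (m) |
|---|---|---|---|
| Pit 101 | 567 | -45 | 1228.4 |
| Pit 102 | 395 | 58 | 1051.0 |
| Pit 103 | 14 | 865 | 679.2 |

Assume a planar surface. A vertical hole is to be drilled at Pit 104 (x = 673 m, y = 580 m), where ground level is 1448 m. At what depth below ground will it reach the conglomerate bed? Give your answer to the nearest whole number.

Two edge vectors: Pit 101→Pit 102 = (-172, 103, -177.4), Pit 101→Pit 103 = (-553, 910, -549.2).
Normal n = (Pit 101→Pit 102) × (Pit 101→Pit 103) = (104866.4, 3639.8, -99561).
So ∂z/∂x = −n_x/n_z = 1.05329 and ∂z/∂y = −n_y/n_z = 0.03656.
Intercept c from Pit 101: 1228.4 − 597.21 + 1.65 = 632.83.
At (673, 580): z_contact = 708.9 + 21.2 + 632.83 = 1362.9 m.
Depth below ground = 1448 − 1362.9 = 85 m.

85 m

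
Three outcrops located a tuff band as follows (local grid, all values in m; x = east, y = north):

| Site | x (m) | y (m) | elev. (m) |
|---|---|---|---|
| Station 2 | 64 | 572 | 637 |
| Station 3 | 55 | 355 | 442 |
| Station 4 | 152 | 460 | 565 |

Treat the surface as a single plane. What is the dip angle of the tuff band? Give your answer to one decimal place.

43.2°

Two edge vectors: Station 2→Station 3 = (-9, -217, -195), Station 2→Station 4 = (88, -112, -72).
Normal n = (Station 2→Station 3) × (Station 2→Station 4) = (-6216, -17808, 20104).
So ∂z/∂x = −n_x/n_z = 0.30919 and ∂z/∂y = −n_y/n_z = 0.88579.
Gradient magnitude |∇z| = √(a² + b²) = √(0.09560 + 0.78463) = 0.93821.
True dip = arctan(0.93821) = 43.2°, dipping toward SSW (azimuth ≈ 199°).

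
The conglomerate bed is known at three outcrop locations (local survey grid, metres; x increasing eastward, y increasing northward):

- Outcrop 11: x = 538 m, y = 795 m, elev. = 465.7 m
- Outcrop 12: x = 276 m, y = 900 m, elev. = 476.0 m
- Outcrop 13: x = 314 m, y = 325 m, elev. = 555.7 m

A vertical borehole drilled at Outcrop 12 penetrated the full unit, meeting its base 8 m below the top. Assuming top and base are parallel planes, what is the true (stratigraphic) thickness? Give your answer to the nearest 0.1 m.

Two edge vectors: Outcrop 11→Outcrop 12 = (-262, 105, 10.3), Outcrop 11→Outcrop 13 = (-224, -470, 90).
Normal n = (Outcrop 11→Outcrop 12) × (Outcrop 11→Outcrop 13) = (14291, 21272.8, 146660).
So ∂z/∂x = −n_x/n_z = −0.09744 and ∂z/∂y = −n_y/n_z = −0.14505.
|∇z| = √(a²+b²) = 0.17474, so dip δ = arctan(0.17474) = 9.91°.
True thickness = vertical thickness × cos δ = 8 × cos 9.91° = 7.9 m.

7.9 m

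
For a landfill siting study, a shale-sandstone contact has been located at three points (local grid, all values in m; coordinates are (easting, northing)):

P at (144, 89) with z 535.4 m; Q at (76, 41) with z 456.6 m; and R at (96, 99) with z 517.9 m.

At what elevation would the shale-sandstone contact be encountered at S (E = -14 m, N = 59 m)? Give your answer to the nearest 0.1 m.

Let the plane be z = a·E + b·N + c.
Q−P: −68a − 48b = −78.8;  R−P: −48a + 10b = −17.5.
Solving gives a = 0.54558, b = 0.86877.
Then c = 535.4 − a·144 − b·89 = 379.52.
At (-14, 59): z = −7.6 + 51.3 + 379.52 = 423.1 m.

423.1 m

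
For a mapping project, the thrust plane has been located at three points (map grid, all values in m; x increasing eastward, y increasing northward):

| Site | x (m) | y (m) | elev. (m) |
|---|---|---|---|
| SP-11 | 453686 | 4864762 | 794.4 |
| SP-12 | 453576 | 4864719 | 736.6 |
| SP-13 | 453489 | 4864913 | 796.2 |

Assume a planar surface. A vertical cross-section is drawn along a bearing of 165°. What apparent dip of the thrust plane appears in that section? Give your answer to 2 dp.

Let the plane be z = a·x + b·y + c.
SP-12−SP-11: −110a − 43b = −57.8;  SP-13−SP-11: −197a + 151b = 1.8.
Solving gives a = 0.34490, b = 0.46189.
Unit vector along 165° is (sin 165°, cos 165°) = (0.2588, -0.9659).
Slope in that direction = a·(0.2588) + b·(-0.9659) = −0.35688.
Apparent dip = arctan|0.35688| = 19.64° (true dip is 30.0°, so apparent ≤ true as expected).

19.64°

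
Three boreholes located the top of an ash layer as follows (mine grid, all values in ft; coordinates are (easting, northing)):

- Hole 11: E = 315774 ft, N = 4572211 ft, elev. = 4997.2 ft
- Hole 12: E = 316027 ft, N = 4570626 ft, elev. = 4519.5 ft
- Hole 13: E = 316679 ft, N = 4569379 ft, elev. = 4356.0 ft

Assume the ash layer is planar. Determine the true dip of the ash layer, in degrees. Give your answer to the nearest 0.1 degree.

Let the plane be z = a·E + b·N + c.
Hole 12−Hole 11: 253a − 1585b = −477.7;  Hole 13−Hole 11: 905a − 2832b = −641.2.
Solving gives a = 0.46877, b = 0.37621.
Gradient magnitude |∇z| = √(a² + b²) = √(0.21975 + 0.14154) = 0.60107.
True dip = arctan(0.60107) = 31.0°, dipping toward SW (azimuth ≈ 231°).

31.0°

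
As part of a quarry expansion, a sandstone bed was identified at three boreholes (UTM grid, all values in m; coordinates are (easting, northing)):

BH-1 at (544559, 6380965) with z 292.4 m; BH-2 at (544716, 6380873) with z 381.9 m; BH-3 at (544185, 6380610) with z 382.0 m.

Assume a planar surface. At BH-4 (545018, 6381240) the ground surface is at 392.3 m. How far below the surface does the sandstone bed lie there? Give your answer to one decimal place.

125.1 m

Let the plane be z = a·E + b·N + c.
BH-2−BH-1: 157a − 92b = 89.5;  BH-3−BH-1: −374a − 355b = 89.6.
Solving gives a = 0.261021932, b = −0.527386486.
Then c = 292.4 − a·544559 − b·6380965 = 3223385.27.
At (545018, 6381240): z_contact = 142261.65 − 3365379.74 + 3223385.27 = 267.18 m.
Depth below ground = 392.3 − 267.18 = 125.1 m.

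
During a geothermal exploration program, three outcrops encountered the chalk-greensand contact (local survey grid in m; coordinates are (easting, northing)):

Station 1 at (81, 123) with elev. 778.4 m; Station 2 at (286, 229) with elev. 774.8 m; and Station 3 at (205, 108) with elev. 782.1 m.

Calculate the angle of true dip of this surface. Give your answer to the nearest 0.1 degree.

4.4°

Let the plane be z = a·E + b·N + c.
Station 2−Station 1: 205a + 106b = −3.6;  Station 3−Station 1: 124a − 15b = 3.7.
Solving gives a = 0.02085, b = −0.07429.
Gradient magnitude |∇z| = √(a² + b²) = √(0.00043 + 0.00552) = 0.07716.
True dip = arctan(0.07716) = 4.4°, dipping toward NNW (azimuth ≈ 344°).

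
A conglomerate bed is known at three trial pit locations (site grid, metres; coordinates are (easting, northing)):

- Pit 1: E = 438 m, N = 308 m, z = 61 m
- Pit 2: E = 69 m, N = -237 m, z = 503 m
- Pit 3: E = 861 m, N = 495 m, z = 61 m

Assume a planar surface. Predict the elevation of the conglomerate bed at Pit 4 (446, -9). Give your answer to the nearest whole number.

Two edge vectors: Pit 1→Pit 2 = (-369, -545, 442), Pit 1→Pit 3 = (423, 187, 0).
Normal n = (Pit 1→Pit 2) × (Pit 1→Pit 3) = (-82654, 186966, 161532).
So ∂z/∂E = −n_x/n_z = 0.51169 and ∂z/∂N = −n_y/n_z = −1.15745.
Intercept c from Pit 1: 61 − 224.12 + 356.50 = 193.38.
At (446, -9): z = 228.2 + 10.4 + 193.38 = 432.0 m.

432 m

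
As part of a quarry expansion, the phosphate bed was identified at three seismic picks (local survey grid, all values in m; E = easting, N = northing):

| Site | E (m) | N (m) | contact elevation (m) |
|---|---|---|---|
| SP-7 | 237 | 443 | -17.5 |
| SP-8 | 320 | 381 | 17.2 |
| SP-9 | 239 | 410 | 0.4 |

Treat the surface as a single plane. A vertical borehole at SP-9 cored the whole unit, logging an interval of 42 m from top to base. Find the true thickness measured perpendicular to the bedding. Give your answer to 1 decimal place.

Let the plane be z = a·E + b·N + c.
SP-8−SP-7: 83a − 62b = 34.7;  SP-9−SP-7: 2a − 33b = 17.9.
Solving gives a = 0.01350, b = −0.54161.
|∇z| = √(a²+b²) = 0.54177, so dip δ = arctan(0.54177) = 28.45°.
True thickness = vertical thickness × cos δ = 42 × cos 28.45° = 36.9 m.

36.9 m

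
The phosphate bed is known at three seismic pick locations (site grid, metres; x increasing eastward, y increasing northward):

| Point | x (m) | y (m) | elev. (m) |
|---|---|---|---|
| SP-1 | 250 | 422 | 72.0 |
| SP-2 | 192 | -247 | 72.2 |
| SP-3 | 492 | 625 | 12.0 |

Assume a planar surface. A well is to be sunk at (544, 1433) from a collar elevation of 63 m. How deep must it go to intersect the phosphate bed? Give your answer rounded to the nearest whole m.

46 m

Let the plane be z = a·x + b·y + c.
SP-2−SP-1: −58a − 669b = 0.2;  SP-3−SP-1: 242a + 203b = −60.
Solving gives a = −0.26711, b = 0.02286.
Then c = 72 − a·250 − b·422 = 129.13.
At (544, 1433): z_contact = −145.3 + 32.8 + 129.13 = 16.6 m.
Depth below ground = 63 − 16.6 = 46 m.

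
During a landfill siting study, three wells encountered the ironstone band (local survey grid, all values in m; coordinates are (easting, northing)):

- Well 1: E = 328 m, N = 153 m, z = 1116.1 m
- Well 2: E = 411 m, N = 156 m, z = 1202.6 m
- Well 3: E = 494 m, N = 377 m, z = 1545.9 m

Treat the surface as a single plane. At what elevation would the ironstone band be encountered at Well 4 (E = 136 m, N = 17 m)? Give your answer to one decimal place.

764.0 m

Two edge vectors: Well 1→Well 2 = (83, 3, 86.5), Well 1→Well 3 = (166, 224, 429.8).
Normal n = (Well 1→Well 2) × (Well 1→Well 3) = (-18086.6, -21314.4, 18094).
So ∂z/∂E = −n_x/n_z = 0.99959 and ∂z/∂N = −n_y/n_z = 1.17798.
Intercept c from Well 1: 1116.1 − 327.87 − 180.23 = 608.00.
At (136, 17): z = 135.9 + 20.0 + 608.00 = 764.0 m.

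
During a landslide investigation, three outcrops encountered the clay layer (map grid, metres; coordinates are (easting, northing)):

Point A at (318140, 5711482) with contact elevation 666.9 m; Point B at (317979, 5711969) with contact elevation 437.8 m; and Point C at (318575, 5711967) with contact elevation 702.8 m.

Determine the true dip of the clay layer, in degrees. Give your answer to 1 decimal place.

28.8°

Let the plane be z = a·E + b·N + c.
Point B−Point A: −161a + 487b = −229.1;  Point C−Point A: 435a + 485b = 35.9.
Solving gives a = 0.44354, b = −0.32380.
Gradient magnitude |∇z| = √(a² + b²) = √(0.19673 + 0.10484) = 0.54916.
True dip = arctan(0.54916) = 28.8°, dipping toward NW (azimuth ≈ 306°).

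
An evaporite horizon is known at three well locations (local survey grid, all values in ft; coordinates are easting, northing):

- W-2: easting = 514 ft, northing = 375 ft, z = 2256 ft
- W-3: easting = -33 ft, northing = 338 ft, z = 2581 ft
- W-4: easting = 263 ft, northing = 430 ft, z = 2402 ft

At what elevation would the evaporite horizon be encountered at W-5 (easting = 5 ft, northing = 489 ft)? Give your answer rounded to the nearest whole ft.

Two edge vectors: W-2→W-3 = (-547, -37, 325), W-2→W-4 = (-251, 55, 146).
Normal n = (W-2→W-3) × (W-2→W-4) = (-23277, -1713, -39372).
So ∂z/∂easting = −n_x/n_z = −0.59121 and ∂z/∂northing = −n_y/n_z = −0.04351.
Intercept c from W-2: 2256 + 303.88 + 16.32 = 2576.20.
At (5, 489): z = −3.0 − 21.3 + 2576.20 = 2552.0 ft.

2552 ft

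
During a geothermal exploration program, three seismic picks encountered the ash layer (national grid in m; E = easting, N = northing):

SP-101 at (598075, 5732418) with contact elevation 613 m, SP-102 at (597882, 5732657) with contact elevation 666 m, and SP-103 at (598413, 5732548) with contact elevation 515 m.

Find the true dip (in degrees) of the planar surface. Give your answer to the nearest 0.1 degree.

16.0°

Let the plane be z = a·E + b·N + c.
SP-102−SP-101: −193a + 239b = 53;  SP-103−SP-101: 338a + 130b = −98.
Solving gives a = −0.28631, b = −0.00945.
Gradient magnitude |∇z| = √(a² + b²) = √(0.08197 + 0.00009) = 0.28646.
True dip = arctan(0.28646) = 16.0°, dipping toward E (azimuth ≈ 088°).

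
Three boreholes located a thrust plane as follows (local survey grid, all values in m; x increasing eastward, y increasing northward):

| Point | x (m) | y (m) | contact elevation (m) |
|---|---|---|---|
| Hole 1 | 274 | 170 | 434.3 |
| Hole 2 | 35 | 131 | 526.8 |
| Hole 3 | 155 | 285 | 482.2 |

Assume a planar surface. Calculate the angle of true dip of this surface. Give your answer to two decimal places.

21.28°

Let the plane be z = a·x + b·y + c.
Hole 2−Hole 1: −239a − 39b = 92.5;  Hole 3−Hole 1: −119a + 115b = 47.9.
Solving gives a = −0.38927, b = 0.01371.
Gradient magnitude |∇z| = √(a² + b²) = √(0.15153 + 0.00019) = 0.38951.
True dip = arctan(0.38951) = 21.28°, dipping toward E (azimuth ≈ 092°).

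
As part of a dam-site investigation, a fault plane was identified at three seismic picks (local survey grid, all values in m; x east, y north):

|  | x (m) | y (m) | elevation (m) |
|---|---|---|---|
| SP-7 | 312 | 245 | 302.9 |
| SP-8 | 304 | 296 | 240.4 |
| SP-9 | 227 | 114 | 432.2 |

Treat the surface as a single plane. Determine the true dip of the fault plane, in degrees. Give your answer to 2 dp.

50.56°

Two edge vectors: SP-7→SP-8 = (-8, 51, -62.5), SP-7→SP-9 = (-85, -131, 129.3).
Normal n = (SP-7→SP-8) × (SP-7→SP-9) = (-1593.2, 6346.9, 5383).
So ∂z/∂x = −n_x/n_z = 0.29597 and ∂z/∂y = −n_y/n_z = −1.17906.
Gradient magnitude |∇z| = √(a² + b²) = √(0.08760 + 1.39019) = 1.21564.
True dip = arctan(1.21564) = 50.56°, dipping toward NNW (azimuth ≈ 346°).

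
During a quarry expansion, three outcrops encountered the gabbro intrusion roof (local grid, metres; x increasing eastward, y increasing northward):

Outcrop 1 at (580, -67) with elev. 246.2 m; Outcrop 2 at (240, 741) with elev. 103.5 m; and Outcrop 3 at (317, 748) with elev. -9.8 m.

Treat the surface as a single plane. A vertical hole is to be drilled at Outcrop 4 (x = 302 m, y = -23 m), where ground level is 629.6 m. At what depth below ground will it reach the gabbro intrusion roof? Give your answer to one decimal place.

27.4 m

Let the plane be z = a·x + b·y + c.
Outcrop 2−Outcrop 1: −340a + 808b = −142.7;  Outcrop 3−Outcrop 1: −263a + 815b = −256.
Solving gives a = −1.40175, b = −0.76645.
Then c = 246.2 − a·580 − b·-67 = 1007.86.
At (302, -23): z_contact = −423.33 + 17.63 + 1007.86 = 602.16 m.
Depth below ground = 629.6 − 602.16 = 27.4 m.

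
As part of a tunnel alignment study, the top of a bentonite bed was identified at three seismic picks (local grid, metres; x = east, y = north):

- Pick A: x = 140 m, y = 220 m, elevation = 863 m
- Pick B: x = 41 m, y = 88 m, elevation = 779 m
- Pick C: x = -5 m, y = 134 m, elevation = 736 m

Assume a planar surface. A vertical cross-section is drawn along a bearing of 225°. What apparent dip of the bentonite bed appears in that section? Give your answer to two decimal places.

Let the plane be z = a·x + b·y + c.
Pick B−Pick A: −99a − 132b = −84;  Pick C−Pick A: −145a − 86b = −127.
Solving gives a = 0.89780, b = −0.03698.
Unit vector along 225° is (sin 225°, cos 225°) = (-0.7071, -0.7071).
Slope in that direction = a·(-0.7071) + b·(-0.7071) = −0.60869.
Apparent dip = arctan|0.60869| = 31.33° (true dip is 41.9°, so apparent ≤ true as expected).

31.33°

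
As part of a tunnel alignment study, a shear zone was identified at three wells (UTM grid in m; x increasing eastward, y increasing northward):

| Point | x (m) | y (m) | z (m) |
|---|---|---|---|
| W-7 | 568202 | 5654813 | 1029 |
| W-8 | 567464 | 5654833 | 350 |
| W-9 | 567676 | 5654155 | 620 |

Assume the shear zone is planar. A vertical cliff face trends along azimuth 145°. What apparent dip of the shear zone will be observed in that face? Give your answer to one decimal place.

31.7°

Two edge vectors: W-7→W-8 = (-738, 20, -679), W-7→W-9 = (-526, -658, -409).
Normal n = (W-7→W-8) × (W-7→W-9) = (-454962, 55312, 496124).
So ∂z/∂x = −n_x/n_z = 0.91703 and ∂z/∂y = −n_y/n_z = −0.11149.
Unit vector along 145° is (sin 145°, cos 145°) = (0.5736, -0.8192).
Slope in that direction = a·(0.5736) + b·(-0.8192) = 0.61731.
Apparent dip = arctan|0.61731| = 31.7° (true dip is 42.7°, so apparent ≤ true as expected).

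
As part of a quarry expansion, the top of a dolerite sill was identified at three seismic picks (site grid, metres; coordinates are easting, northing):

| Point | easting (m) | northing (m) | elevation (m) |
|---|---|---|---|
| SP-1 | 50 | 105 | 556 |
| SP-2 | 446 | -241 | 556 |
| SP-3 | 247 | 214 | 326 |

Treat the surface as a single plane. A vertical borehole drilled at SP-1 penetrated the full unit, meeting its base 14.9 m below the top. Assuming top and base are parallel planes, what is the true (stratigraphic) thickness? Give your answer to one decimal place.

10.1 m

Two edge vectors: SP-1→SP-2 = (396, -346, 0), SP-1→SP-3 = (197, 109, -230).
Normal n = (SP-1→SP-2) × (SP-1→SP-3) = (79580, 91080, 111326).
So ∂z/∂easting = −n_x/n_z = −0.71484 and ∂z/∂northing = −n_y/n_z = −0.81814.
|∇z| = √(a²+b²) = 1.08644, so dip δ = arctan(1.08644) = 47.37°.
True thickness = vertical thickness × cos δ = 14.9 × cos 47.37° = 10.1 m.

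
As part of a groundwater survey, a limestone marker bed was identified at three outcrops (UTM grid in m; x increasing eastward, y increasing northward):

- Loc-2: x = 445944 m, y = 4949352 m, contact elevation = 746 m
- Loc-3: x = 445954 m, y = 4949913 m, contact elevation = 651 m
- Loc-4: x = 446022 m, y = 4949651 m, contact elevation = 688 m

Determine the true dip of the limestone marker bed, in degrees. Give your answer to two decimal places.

Let the plane be z = a·x + b·y + c.
Loc-3−Loc-2: 10a + 561b = −95;  Loc-4−Loc-2: 78a + 299b = −58.
Solving gives a = −0.10138, b = −0.16753.
Gradient magnitude |∇z| = √(a² + b²) = √(0.01028 + 0.02807) = 0.19582.
True dip = arctan(0.19582) = 11.08°, dipping toward NNE (azimuth ≈ 031°).

11.08°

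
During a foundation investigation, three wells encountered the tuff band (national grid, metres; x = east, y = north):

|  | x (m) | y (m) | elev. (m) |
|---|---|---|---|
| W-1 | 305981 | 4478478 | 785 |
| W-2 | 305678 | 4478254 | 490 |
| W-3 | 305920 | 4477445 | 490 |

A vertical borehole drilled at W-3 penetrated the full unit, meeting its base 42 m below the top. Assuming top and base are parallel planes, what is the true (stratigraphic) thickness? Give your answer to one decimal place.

Two edge vectors: W-1→W-2 = (-303, -224, -295), W-1→W-3 = (-61, -1033, -295).
Normal n = (W-1→W-2) × (W-1→W-3) = (-238655, -71390, 299335).
So ∂z/∂x = −n_x/n_z = 0.79728 and ∂z/∂y = −n_y/n_z = 0.23850.
|∇z| = √(a²+b²) = 0.83219, so dip δ = arctan(0.83219) = 39.77°.
True thickness = vertical thickness × cos δ = 42 × cos 39.77° = 32.3 m.

32.3 m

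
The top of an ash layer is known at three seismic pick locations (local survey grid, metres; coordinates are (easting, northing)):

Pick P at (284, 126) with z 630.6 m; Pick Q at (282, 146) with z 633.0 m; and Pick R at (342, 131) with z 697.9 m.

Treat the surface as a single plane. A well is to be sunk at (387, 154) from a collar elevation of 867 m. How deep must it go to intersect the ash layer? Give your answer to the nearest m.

112 m

Let the plane be z = a·E + b·N + c.
Pick Q−Pick P: −2a + 20b = 2.4;  Pick R−Pick P: 58a + 5b = 67.3.
Solving gives a = 1.14017, b = 0.23402.
Then c = 630.6 − a·284 − b·126 = 277.31.
At (387, 154): z_contact = 441.2 + 36.0 + 277.31 = 754.6 m.
Depth below ground = 867 − 754.6 = 112 m.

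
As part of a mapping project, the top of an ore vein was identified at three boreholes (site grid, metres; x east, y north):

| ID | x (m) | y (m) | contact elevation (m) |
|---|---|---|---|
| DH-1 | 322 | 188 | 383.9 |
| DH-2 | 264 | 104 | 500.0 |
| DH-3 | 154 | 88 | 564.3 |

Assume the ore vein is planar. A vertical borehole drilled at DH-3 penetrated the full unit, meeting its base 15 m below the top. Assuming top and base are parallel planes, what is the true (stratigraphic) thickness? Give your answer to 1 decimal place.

Let the plane be z = a·x + b·y + c.
DH-2−DH-1: −58a − 84b = 116.1;  DH-3−DH-1: −168a − 100b = 180.4.
Solving gives a = −0.42632, b = −1.08778.
|∇z| = √(a²+b²) = 1.16834, so dip δ = arctan(1.16834) = 49.44°.
True thickness = vertical thickness × cos δ = 15 × cos 49.44° = 9.8 m.

9.8 m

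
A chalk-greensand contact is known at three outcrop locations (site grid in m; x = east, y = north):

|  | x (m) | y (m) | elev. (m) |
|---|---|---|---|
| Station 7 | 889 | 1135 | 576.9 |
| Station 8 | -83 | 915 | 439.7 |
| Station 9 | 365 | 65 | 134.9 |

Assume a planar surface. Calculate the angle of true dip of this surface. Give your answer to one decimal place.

21.3°

Let the plane be z = a·x + b·y + c.
Station 8−Station 7: −972a − 220b = −137.2;  Station 9−Station 7: −524a − 1070b = −442.
Solving gives a = 0.05360, b = 0.38684.
Gradient magnitude |∇z| = √(a² + b²) = √(0.00287 + 0.14964) = 0.39053.
True dip = arctan(0.39053) = 21.3°, dipping toward S (azimuth ≈ 188°).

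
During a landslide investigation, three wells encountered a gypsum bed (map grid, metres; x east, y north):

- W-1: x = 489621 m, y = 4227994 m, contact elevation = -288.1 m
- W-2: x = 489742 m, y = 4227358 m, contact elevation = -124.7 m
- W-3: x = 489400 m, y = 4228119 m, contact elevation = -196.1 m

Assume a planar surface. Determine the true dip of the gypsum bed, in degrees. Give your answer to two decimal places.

Two edge vectors: W-1→W-2 = (121, -636, 163.4), W-1→W-3 = (-221, 125, 92).
Normal n = (W-1→W-2) × (W-1→W-3) = (-78937, -47243.4, -125431).
So ∂z/∂x = −n_x/n_z = −0.62933 and ∂z/∂y = −n_y/n_z = −0.37665.
Gradient magnitude |∇z| = √(a² + b²) = √(0.39605 + 0.14186) = 0.73343.
True dip = arctan(0.73343) = 36.26°, dipping toward ENE (azimuth ≈ 059°).

36.26°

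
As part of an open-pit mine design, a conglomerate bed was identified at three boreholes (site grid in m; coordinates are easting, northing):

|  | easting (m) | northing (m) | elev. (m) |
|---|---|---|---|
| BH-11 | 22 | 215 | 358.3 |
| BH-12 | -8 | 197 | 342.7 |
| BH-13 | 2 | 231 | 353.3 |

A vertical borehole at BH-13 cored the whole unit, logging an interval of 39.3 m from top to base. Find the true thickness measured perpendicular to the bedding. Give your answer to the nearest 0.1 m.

Let the plane be z = a·easting + b·northing + c.
BH-12−BH-11: −30a − 18b = −15.6;  BH-13−BH-11: −20a + 16b = −5.
Solving gives a = 0.40429, b = 0.19286.
|∇z| = √(a²+b²) = 0.44793, so dip δ = arctan(0.44793) = 24.13°.
True thickness = vertical thickness × cos δ = 39.3 × cos 24.13° = 35.9 m.

35.9 m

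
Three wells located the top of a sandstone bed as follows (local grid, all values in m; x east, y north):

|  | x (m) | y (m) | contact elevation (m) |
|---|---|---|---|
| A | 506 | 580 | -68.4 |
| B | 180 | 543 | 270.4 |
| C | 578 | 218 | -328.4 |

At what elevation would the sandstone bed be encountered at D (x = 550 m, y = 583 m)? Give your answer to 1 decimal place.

Two edge vectors: A→B = (-326, -37, 338.8), A→C = (72, -362, -260).
Normal n = (A→B) × (A→C) = (132265.6, -60366.4, 120676).
So ∂z/∂x = −n_x/n_z = −1.09604 and ∂z/∂y = −n_y/n_z = 0.50024.
Intercept c from A: -68.4 + 554.60 − 290.14 = 196.06.
At (550, 583): z = −602.8 + 291.6 + 196.06 = -115.1 m.

-115.1 m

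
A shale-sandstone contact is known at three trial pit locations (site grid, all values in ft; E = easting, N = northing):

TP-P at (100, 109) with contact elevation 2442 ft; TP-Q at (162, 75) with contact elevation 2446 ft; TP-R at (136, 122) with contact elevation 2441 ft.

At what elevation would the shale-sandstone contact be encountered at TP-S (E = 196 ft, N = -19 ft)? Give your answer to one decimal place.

2455.8 ft

Two edge vectors: TP-P→TP-Q = (62, -34, 4), TP-P→TP-R = (36, 13, -1).
Normal n = (TP-P→TP-Q) × (TP-P→TP-R) = (-18, 206, 2030).
So ∂z/∂E = −n_x/n_z = 0.00887 and ∂z/∂N = −n_y/n_z = −0.10148.
Intercept c from TP-P: 2442 − 0.89 + 11.06 = 2452.17.
At (196, -19): z = 1.7 + 1.9 + 2452.17 = 2455.8 ft.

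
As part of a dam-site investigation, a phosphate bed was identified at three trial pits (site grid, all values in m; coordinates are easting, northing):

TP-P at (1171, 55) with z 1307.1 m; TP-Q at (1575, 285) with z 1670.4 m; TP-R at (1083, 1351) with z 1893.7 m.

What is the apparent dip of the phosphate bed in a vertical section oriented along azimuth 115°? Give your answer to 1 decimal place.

19.3°

Two edge vectors: TP-P→TP-Q = (404, 230, 363.3), TP-P→TP-R = (-88, 1296, 586.6).
Normal n = (TP-P→TP-Q) × (TP-P→TP-R) = (-335918.8, -268956.8, 543824).
So ∂z/∂easting = −n_x/n_z = 0.61770 and ∂z/∂northing = −n_y/n_z = 0.49457.
Unit vector along 115° is (sin 115°, cos 115°) = (0.9063, -0.4226).
Slope in that direction = a·(0.9063) + b·(-0.4226) = 0.35081.
Apparent dip = arctan|0.35081| = 19.3° (true dip is 38.4°, so apparent ≤ true as expected).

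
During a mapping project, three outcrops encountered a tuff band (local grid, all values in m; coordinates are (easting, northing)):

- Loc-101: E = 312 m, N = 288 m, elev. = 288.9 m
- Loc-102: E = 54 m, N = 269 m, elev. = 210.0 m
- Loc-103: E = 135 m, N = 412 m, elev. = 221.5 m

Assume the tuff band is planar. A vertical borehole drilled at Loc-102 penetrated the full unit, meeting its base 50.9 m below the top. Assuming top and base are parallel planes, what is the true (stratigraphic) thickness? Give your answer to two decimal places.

Let the plane be z = a·E + b·N + c.
Loc-102−Loc-101: −258a − 19b = −78.9;  Loc-103−Loc-101: −177a + 124b = −67.4.
Solving gives a = 0.31295, b = −0.09684.
|∇z| = √(a²+b²) = 0.32759, so dip δ = arctan(0.32759) = 18.14°.
True thickness = vertical thickness × cos δ = 50.9 × cos 18.14° = 48.37 m.

48.37 m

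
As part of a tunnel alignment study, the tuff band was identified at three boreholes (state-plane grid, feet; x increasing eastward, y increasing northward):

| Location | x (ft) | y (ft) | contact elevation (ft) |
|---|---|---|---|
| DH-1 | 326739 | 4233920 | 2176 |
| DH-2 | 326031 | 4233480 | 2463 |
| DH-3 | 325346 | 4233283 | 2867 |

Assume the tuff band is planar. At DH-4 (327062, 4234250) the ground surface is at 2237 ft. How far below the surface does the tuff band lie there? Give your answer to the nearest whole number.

Two edge vectors: DH-1→DH-2 = (-708, -440, 287), DH-1→DH-3 = (-1393, -637, 691).
Normal n = (DH-1→DH-2) × (DH-1→DH-3) = (-121221, 89437, -161924).
So ∂z/∂x = −n_x/n_z = −0.74862899 and ∂z/∂y = −n_y/n_z = 0.55233937.
Intercept c from DH-1: 2176 + 244606.29 − 2338560.70 = −2091778.42.
At (327062, 4234250): z_contact = −244848.1 + 2338743.0 − 2091778.42 = 2116.5 ft.
Depth below ground = 2237 − 2116.5 = 121 ft.

121 ft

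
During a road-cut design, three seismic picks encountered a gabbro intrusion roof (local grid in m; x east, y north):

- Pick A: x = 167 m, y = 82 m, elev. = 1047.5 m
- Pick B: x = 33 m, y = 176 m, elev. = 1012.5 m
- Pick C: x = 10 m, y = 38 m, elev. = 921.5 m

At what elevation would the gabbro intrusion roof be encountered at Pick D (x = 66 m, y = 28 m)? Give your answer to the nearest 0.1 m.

952.3 m

Two edge vectors: Pick A→Pick B = (-134, 94, -35), Pick A→Pick C = (-157, -44, -126).
Normal n = (Pick A→Pick B) × (Pick A→Pick C) = (-13384, -11389, 20654).
So ∂z/∂x = −n_x/n_z = 0.64801 and ∂z/∂y = −n_y/n_z = 0.55142.
Intercept c from Pick A: 1047.5 − 108.22 − 45.22 = 894.07.
At (66, 28): z = 42.8 + 15.4 + 894.07 = 952.3 m.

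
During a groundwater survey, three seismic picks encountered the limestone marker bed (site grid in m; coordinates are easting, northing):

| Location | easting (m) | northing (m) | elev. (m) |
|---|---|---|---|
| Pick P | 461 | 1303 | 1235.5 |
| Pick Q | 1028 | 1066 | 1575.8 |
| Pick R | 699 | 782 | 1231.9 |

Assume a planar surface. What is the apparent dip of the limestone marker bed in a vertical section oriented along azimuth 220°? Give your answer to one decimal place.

Two edge vectors: Pick P→Pick Q = (567, -237, 340.3), Pick P→Pick R = (238, -521, -3.6).
Normal n = (Pick P→Pick Q) × (Pick P→Pick R) = (178149.5, 83032.6, -239001).
So ∂z/∂easting = −n_x/n_z = 0.74539 and ∂z/∂northing = −n_y/n_z = 0.34742.
Unit vector along 220° is (sin 220°, cos 220°) = (-0.6428, -0.7660).
Slope in that direction = a·(-0.6428) + b·(-0.7660) = −0.74526.
Apparent dip = arctan|0.74526| = 36.7° (true dip is 39.4°, so apparent ≤ true as expected).

36.7°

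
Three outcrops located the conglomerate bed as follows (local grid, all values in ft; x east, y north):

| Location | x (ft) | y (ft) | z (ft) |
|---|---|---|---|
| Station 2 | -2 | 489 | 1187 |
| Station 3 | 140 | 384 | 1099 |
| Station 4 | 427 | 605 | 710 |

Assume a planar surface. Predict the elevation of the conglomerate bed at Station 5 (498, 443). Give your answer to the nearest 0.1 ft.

Two edge vectors: Station 2→Station 3 = (142, -105, -88), Station 2→Station 4 = (429, 116, -477).
Normal n = (Station 2→Station 3) × (Station 2→Station 4) = (60293, 29982, 61517).
So ∂z/∂x = −n_x/n_z = −0.98010 and ∂z/∂y = −n_y/n_z = −0.48738.
Intercept c from Station 2: 1187 − 1.96 + 238.33 = 1423.37.
At (498, 443): z = −488.1 − 215.9 + 1423.37 = 719.4 ft.

719.4 ft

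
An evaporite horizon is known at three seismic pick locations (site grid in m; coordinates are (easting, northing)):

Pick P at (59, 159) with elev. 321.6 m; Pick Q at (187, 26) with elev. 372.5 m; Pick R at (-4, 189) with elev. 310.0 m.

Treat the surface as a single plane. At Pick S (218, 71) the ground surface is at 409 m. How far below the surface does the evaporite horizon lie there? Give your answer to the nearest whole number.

Let the plane be z = a·E + b·N + c.
Pick Q−Pick P: 128a − 133b = 50.9;  Pick R−Pick P: −63a + 30b = −11.6.
Solving gives a = 0.00348, b = −0.37936.
Then c = 321.6 − a·59 − b·159 = 381.71.
At (218, 71): z_contact = 0.8 − 26.9 + 381.71 = 355.5 m.
Depth below ground = 409 − 355.5 = 53 m.

53 m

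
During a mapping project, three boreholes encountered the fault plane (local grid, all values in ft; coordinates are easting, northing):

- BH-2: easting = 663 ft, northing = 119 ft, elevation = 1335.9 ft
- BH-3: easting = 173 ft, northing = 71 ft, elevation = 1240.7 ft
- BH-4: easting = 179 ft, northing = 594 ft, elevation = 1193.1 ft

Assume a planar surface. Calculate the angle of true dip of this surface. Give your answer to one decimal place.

Two edge vectors: BH-2→BH-3 = (-490, -48, -95.2), BH-2→BH-4 = (-484, 475, -142.8).
Normal n = (BH-2→BH-3) × (BH-2→BH-4) = (52074.4, -23895.2, -255982).
So ∂z/∂easting = −n_x/n_z = 0.20343 and ∂z/∂northing = −n_y/n_z = −0.09335.
Gradient magnitude |∇z| = √(a² + b²) = √(0.04138 + 0.00871) = 0.22382.
True dip = arctan(0.22382) = 12.6°, dipping toward WNW (azimuth ≈ 295°).

12.6°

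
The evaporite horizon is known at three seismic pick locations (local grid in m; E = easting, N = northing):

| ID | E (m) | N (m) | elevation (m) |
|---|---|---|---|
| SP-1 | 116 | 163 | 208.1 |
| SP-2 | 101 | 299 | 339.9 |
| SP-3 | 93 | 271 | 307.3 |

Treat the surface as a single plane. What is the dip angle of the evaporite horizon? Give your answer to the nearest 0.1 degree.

Two edge vectors: SP-1→SP-2 = (-15, 136, 131.8), SP-1→SP-3 = (-23, 108, 99.2).
Normal n = (SP-1→SP-2) × (SP-1→SP-3) = (-743.2, -1543.4, 1508).
So ∂z/∂E = −n_x/n_z = 0.49284 and ∂z/∂N = −n_y/n_z = 1.02347.
Gradient magnitude |∇z| = √(a² + b²) = √(0.24289 + 1.04750) = 1.13595.
True dip = arctan(1.13595) = 48.6°, dipping toward SSW (azimuth ≈ 206°).

48.6°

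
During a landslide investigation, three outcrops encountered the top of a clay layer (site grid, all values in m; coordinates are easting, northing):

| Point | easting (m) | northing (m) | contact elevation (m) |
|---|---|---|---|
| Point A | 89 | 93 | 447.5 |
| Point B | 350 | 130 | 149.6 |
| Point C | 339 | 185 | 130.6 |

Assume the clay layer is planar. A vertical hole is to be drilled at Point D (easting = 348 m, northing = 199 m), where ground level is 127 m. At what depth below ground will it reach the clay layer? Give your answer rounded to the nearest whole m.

14 m

Let the plane be z = a·easting + b·northing + c.
Point B−Point A: 261a + 37b = −297.9;  Point C−Point A: 250a + 92b = −316.9.
Solving gives a = −1.06229, b = −0.55791.
Then c = 447.5 − a·89 − b·93 = 593.93.
At (348, 199): z_contact = −369.7 − 111.0 + 593.93 = 113.2 m.
Depth below ground = 127 − 113.2 = 14 m.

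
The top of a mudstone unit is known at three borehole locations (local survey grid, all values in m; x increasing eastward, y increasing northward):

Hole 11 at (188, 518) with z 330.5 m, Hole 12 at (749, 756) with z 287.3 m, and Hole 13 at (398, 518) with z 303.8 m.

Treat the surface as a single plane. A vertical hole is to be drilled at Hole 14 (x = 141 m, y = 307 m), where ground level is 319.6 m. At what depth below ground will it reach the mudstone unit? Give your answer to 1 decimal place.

Let the plane be z = a·x + b·y + c.
Hole 12−Hole 11: 561a + 238b = −43.2;  Hole 13−Hole 11: 210a + 0b = −26.7.
Solving gives a = −0.12714, b = 0.11818.
Then c = 330.5 − a·188 − b·518 = 293.18.
At (141, 307): z_contact = −17.93 + 36.28 + 293.18 = 311.54 m.
Depth below ground = 319.6 − 311.54 = 8.1 m.

8.1 m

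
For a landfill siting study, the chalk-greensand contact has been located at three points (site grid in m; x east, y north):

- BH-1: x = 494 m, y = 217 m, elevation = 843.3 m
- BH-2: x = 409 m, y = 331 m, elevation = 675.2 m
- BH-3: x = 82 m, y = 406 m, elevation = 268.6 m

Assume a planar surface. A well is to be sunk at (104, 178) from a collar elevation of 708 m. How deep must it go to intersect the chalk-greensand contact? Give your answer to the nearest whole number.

Let the plane be z = a·x + b·y + c.
BH-2−BH-1: −85a + 114b = −168.1;  BH-3−BH-1: −412a + 189b = −574.7.
Solving gives a = 1.09196, b = −0.66038.
Then c = 843.3 − a·494 − b·217 = 447.17.
At (104, 178): z_contact = 113.6 − 117.5 + 447.17 = 443.2 m.
Depth below ground = 708 − 443.2 = 265 m.

265 m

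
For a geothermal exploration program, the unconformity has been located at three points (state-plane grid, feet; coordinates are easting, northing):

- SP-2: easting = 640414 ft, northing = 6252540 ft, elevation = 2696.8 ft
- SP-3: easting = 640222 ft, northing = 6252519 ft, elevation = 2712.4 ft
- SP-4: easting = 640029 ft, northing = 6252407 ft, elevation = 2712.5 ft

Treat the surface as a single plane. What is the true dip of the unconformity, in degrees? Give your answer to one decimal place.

11.2°

Two edge vectors: SP-2→SP-3 = (-192, -21, 15.6), SP-2→SP-4 = (-385, -133, 15.7).
Normal n = (SP-2→SP-3) × (SP-2→SP-4) = (1745.1, -2991.6, 17451).
So ∂z/∂easting = −n_x/n_z = −0.10000 and ∂z/∂northing = −n_y/n_z = 0.17143.
Gradient magnitude |∇z| = √(a² + b²) = √(0.01000 + 0.02939) = 0.19846.
True dip = arctan(0.19846) = 11.2°, dipping toward SSE (azimuth ≈ 150°).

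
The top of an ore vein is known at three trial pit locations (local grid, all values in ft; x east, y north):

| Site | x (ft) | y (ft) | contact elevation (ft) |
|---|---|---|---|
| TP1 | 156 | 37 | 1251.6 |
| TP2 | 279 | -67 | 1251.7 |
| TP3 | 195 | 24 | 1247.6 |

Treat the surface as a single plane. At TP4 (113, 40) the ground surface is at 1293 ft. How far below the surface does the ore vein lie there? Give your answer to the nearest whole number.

Let the plane be z = a·x + b·y + c.
TP2−TP1: 123a − 104b = 0.1;  TP3−TP1: 39a − 13b = −4.
Solving gives a = −0.16984, b = −0.20183.
Then c = 1251.6 − a·156 − b·37 = 1285.56.
At (113, 40): z_contact = −19.2 − 8.1 + 1285.56 = 1258.3 ft.
Depth below ground = 1293 − 1258.3 = 35 ft.

35 ft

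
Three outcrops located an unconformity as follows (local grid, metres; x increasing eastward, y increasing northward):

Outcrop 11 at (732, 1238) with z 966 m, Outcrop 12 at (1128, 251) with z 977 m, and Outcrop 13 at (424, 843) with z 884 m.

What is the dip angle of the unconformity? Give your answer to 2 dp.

Let the plane be z = a·x + b·y + c.
Outcrop 12−Outcrop 11: 396a − 987b = 11;  Outcrop 13−Outcrop 11: −308a − 395b = −82.
Solving gives a = 0.18522, b = 0.06317.
Gradient magnitude |∇z| = √(a² + b²) = √(0.03431 + 0.00399) = 0.19570.
True dip = arctan(0.19570) = 11.07°, dipping toward WSW (azimuth ≈ 251°).

11.07°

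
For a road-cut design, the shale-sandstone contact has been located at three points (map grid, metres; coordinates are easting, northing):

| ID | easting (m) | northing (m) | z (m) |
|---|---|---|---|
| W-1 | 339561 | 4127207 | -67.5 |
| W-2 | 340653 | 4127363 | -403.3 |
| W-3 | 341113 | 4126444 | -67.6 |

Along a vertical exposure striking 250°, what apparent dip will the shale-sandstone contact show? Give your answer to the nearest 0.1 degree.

Let the plane be z = a·easting + b·northing + c.
W-2−W-1: 1092a + 156b = −335.8;  W-3−W-1: 1552a − 763b = −0.1.
Solving gives a = −0.23829, b = −0.48456.
Unit vector along 250° is (sin 250°, cos 250°) = (-0.9397, -0.3420).
Slope in that direction = a·(-0.9397) + b·(-0.3420) = 0.38965.
Apparent dip = arctan|0.38965| = 21.3° (true dip is 28.4°, so apparent ≤ true as expected).

21.3°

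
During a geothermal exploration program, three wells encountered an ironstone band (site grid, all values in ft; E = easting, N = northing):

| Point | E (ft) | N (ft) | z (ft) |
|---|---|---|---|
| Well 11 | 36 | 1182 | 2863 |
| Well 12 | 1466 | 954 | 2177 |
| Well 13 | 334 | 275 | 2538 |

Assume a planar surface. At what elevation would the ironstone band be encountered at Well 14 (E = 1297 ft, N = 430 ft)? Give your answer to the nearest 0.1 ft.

2141.4 ft

Two edge vectors: Well 11→Well 12 = (1430, -228, -686), Well 11→Well 13 = (298, -907, -325).
Normal n = (Well 11→Well 12) × (Well 11→Well 13) = (-548102, 260322, -1229066).
So ∂z/∂E = −n_x/n_z = −0.445950 and ∂z/∂N = −n_y/n_z = 0.211805.
Intercept c from Well 11: 2863 + 16.05 − 250.35 = 2628.70.
At (1297, 430): z = −578.4 + 91.1 + 2628.70 = 2141.4 ft.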